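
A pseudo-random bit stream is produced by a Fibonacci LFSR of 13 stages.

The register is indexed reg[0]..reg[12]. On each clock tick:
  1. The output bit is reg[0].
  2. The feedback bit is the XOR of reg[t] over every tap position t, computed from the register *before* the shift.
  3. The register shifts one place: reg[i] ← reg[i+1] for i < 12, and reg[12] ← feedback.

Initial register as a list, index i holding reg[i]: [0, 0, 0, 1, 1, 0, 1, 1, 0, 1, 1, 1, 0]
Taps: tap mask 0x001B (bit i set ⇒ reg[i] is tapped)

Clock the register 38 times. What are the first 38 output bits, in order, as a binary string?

00011011011100100000100100110110000011

k : reg_k → out_k, fb_k
0: 0001101101110 → 0, fb=0
1: 0011011011100 → 0, fb=1
2: 0110110111001 → 0, fb=0
3: 1101101110010 → 1, fb=0
4: 1011011100100 → 1, fb=0
5: 0110111001000 → 0, fb=0
6: 1101110010000 → 1, fb=0
7: 1011100100000 → 1, fb=1
8: 0111001000001 → 0, fb=0
9: 1110010000010 → 1, fb=0
10: 1100100000100 → 1, fb=1
11: 1001000001001 → 1, fb=0
12: 0010000010010 → 0, fb=0
13: 0100000100100 → 0, fb=1
14: 1000001001001 → 1, fb=1
15: 0000010010011 → 0, fb=0
16: 0000100100110 → 0, fb=1
17: 0001001001101 → 0, fb=1
18: 0010010011011 → 0, fb=0
19: 0100100110110 → 0, fb=0
20: 1001001101100 → 1, fb=0
21: 0010011011000 → 0, fb=0
22: 0100110110000 → 0, fb=0
23: 1001101100000 → 1, fb=1
24: 0011011000001 → 0, fb=1
25: 0110110000011 → 0, fb=0
26: 1101100000110 → 1, fb=0
27: 1011000001100 → 1, fb=0
28: 0110000011000 → 0, fb=1
29: 1100000110001 → 1, fb=0
30: 1000001100010 → 1, fb=1
31: 0000011000101 → 0, fb=0
32: 0000110001010 → 0, fb=1
33: 0001100010101 → 0, fb=0
34: 0011000101010 → 0, fb=1
35: 0110001010101 → 0, fb=1
36: 1100010101011 → 1, fb=0
37: 1000101010110 → 1, fb=0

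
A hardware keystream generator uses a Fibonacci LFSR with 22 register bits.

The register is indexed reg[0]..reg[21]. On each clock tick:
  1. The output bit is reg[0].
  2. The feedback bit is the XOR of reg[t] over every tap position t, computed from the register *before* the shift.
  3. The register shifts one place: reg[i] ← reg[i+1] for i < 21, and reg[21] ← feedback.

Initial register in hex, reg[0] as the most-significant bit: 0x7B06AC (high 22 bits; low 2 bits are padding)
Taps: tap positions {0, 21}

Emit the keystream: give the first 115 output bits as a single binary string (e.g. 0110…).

0111101100000110101011101011011111101100110100110110101011011101100010010011001001011011110001110111000110110101111

step | reg (before) | out | fb
   0 | 0111101100000110101011 | 0 | 1
   1 | 1111011000001101010111 | 1 | 0
   2 | 1110110000011010101110 | 1 | 1
   3 | 1101100000110101011101 | 1 | 0
   4 | 1011000001101010111010 | 1 | 1
   5 | 0110000011010101110101 | 0 | 1
   6 | 1100000110101011101011 | 1 | 0
   7 | 1000001101010111010110 | 1 | 1
   8 | 0000011010101110101101 | 0 | 1
   9 | 0000110101011101011011 | 0 | 1
  10 | 0001101010111010110111 | 0 | 1
  11 | 0011010101110101101111 | 0 | 1
  12 | 0110101011101011011111 | 0 | 1
  13 | 1101010111010110111111 | 1 | 0
  14 | 1010101110101101111110 | 1 | 1
  15 | 0101011101011011111101 | 0 | 1
  16 | 1010111010110111111011 | 1 | 0
  17 | 0101110101101111110110 | 0 | 0
  18 | 1011101011011111101100 | 1 | 1
  19 | 0111010110111111011001 | 0 | 1
  20 | 1110101101111110110011 | 1 | 0
  21 | 1101011011111101100110 | 1 | 1
  22 | 1010110111111011001101 | 1 | 0
  23 | 0101101111110110011010 | 0 | 0
  24 | 1011011111101100110100 | 1 | 1
  25 | 0110111111011001101001 | 0 | 1
  26 | 1101111110110011010011 | 1 | 0
  27 | 1011111101100110100110 | 1 | 1
  28 | 0111111011001101001101 | 0 | 1
  29 | 1111110110011010011011 | 1 | 0
  30 | 1111101100110100110110 | 1 | 1
  31 | 1111011001101001101101 | 1 | 0
  32 | 1110110011010011011010 | 1 | 1
  33 | 1101100110100110110101 | 1 | 0
  34 | 1011001101001101101010 | 1 | 1
  35 | 0110011010011011010101 | 0 | 1
  36 | 1100110100110110101011 | 1 | 0
  37 | 1001101001101101010110 | 1 | 1
  38 | 0011010011011010101101 | 0 | 1
  39 | 0110100110110101011011 | 0 | 1
  40 | 1101001101101010110111 | 1 | 0
  41 | 1010011011010101101110 | 1 | 1
  42 | 0100110110101011011101 | 0 | 1
  43 | 1001101101010110111011 | 1 | 0
  44 | 0011011010101101110110 | 0 | 0
  45 | 0110110101011011101100 | 0 | 0
  46 | 1101101010110111011000 | 1 | 1
  47 | 1011010101101110110001 | 1 | 0
  48 | 0110101011011101100010 | 0 | 0
  49 | 1101010110111011000100 | 1 | 1
  50 | 1010101101110110001001 | 1 | 0
  51 | 0101011011101100010010 | 0 | 0
  52 | 1010110111011000100100 | 1 | 1
  53 | 0101101110110001001001 | 0 | 1
  54 | 1011011101100010010011 | 1 | 0
  55 | 0110111011000100100110 | 0 | 0
  56 | 1101110110001001001100 | 1 | 1
  57 | 1011101100010010011001 | 1 | 0
  58 | 0111011000100100110010 | 0 | 0
  59 | 1110110001001001100100 | 1 | 1
  60 | 1101100010010011001001 | 1 | 0
  61 | 1011000100100110010010 | 1 | 1
  62 | 0110001001001100100101 | 0 | 1
  63 | 1100010010011001001011 | 1 | 0
  64 | 1000100100110010010110 | 1 | 1
  65 | 0001001001100100101101 | 0 | 1
  66 | 0010010011001001011011 | 0 | 1
  67 | 0100100110010010110111 | 0 | 1
  68 | 1001001100100101101111 | 1 | 0
  69 | 0010011001001011011110 | 0 | 0
  70 | 0100110010010110111100 | 0 | 0
  71 | 1001100100101101111000 | 1 | 1
  72 | 0011001001011011110001 | 0 | 1
  73 | 0110010010110111100011 | 0 | 1
  74 | 1100100101101111000111 | 1 | 0
  75 | 1001001011011110001110 | 1 | 1
  76 | 0010010110111100011101 | 0 | 1
  77 | 0100101101111000111011 | 0 | 1
  78 | 1001011011110001110111 | 1 | 0
  79 | 0010110111100011101110 | 0 | 0
  80 | 0101101111000111011100 | 0 | 0
  81 | 1011011110001110111000 | 1 | 1
  82 | 0110111100011101110001 | 0 | 1
  83 | 1101111000111011100011 | 1 | 0
  84 | 1011110001110111000110 | 1 | 1
  85 | 0111100011101110001101 | 0 | 1
  86 | 1111000111011100011011 | 1 | 0
  87 | 1110001110111000110110 | 1 | 1
  88 | 1100011101110001101101 | 1 | 0
  89 | 1000111011100011011010 | 1 | 1
  90 | 0001110111000110110101 | 0 | 1
  91 | 0011101110001101101011 | 0 | 1
  92 | 0111011100011011010111 | 0 | 1
  93 | 1110111000110110101111 | 1 | 0
  94 | 1101110001101101011110 | 1 | 1
  95 | 1011100011011010111101 | 1 | 0
  96 | 0111000110110101111010 | 0 | 0
  97 | 1110001101101011110100 | 1 | 1
  98 | 1100011011010111101001 | 1 | 0
  99 | 1000110110101111010010 | 1 | 1
 100 | 0001101101011110100101 | 0 | 1
 101 | 0011011010111101001011 | 0 | 1
 102 | 0110110101111010010111 | 0 | 1
 103 | 1101101011110100101111 | 1 | 0
 104 | 1011010111101001011110 | 1 | 1
 105 | 0110101111010010111101 | 0 | 1
 106 | 1101011110100101111011 | 1 | 0
 107 | 1010111101001011110110 | 1 | 1
 108 | 0101111010010111101101 | 0 | 1
 109 | 1011110100101111011011 | 1 | 0
 110 | 0111101001011110110110 | 0 | 0
 111 | 1111010010111101101100 | 1 | 1
 112 | 1110100101111011011001 | 1 | 0
 113 | 1101001011110110110010 | 1 | 1
 114 | 1010010111101101100101 | 1 | 0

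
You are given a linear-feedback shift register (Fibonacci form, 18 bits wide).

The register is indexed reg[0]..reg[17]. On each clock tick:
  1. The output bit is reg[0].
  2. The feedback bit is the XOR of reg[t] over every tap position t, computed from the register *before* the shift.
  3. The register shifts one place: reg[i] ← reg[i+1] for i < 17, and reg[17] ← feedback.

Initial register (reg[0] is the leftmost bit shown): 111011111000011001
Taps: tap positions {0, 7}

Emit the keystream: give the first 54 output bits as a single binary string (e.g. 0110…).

tick  register→output (feedback)
  0  111011111000011001→1 (0)
  1  110111110000110010→1 (0)
  2  101111100001100100→1 (1)
  3  011111000011001001→0 (0)
  4  111110000110010010→1 (1)
  5  111100001100100101→1 (1)
  6  111000011001001011→1 (0)
  7  110000110010010110→1 (0)
  8  100001100100101100→1 (1)
  9  000011001001011001→0 (0)
 10  000110010010110010→0 (1)
 11  001100100101100101→0 (0)
 12  011001001011001010→0 (0)
 13  110010010110010100→1 (0)
 14  100100101100101000→1 (1)
 15  001001011001010001→0 (1)
 16  010010110010100011→0 (1)
 17  100101100101000111→1 (1)
 18  001011001010001111→0 (0)
 19  010110010100011110→0 (1)
 20  101100101000111101→1 (1)
 21  011001010001111011→0 (1)
 22  110010100011110111→1 (1)
 23  100101000111101111→1 (1)
 24  001010001111011111→0 (0)
 25  010100011110111110→0 (1)
 26  101000111101111101→1 (0)
 27  010001111011111010→0 (1)
 28  100011110111110101→1 (0)
 29  000111101111101010→0 (0)
 30  001111011111010100→0 (1)
 31  011110111110101001→0 (1)
 32  111101111101010011→1 (0)
 33  111011111010100110→1 (0)
 34  110111110101001100→1 (0)
 35  101111101010011000→1 (1)
 36  011111010100110001→0 (1)
 37  111110101001100011→1 (1)
 38  111101010011000111→1 (0)
 39  111010100110001110→1 (1)
 40  110101001100011101→1 (1)
 41  101010011000111011→1 (0)
 42  010100110001110110→0 (1)
 43  101001100011101101→1 (1)
 44  010011000111011011→0 (0)
 45  100110001110110110→1 (1)
 46  001100011101101101→0 (1)
 47  011000111011011011→0 (1)
 48  110001110110110111→1 (0)
 49  100011101101101110→1 (1)
 50  000111011011011101→0 (1)
 51  001110110110111011→0 (1)
 52  011101101101110111→0 (0)
 53  111011011011101110→1 (0)

111011111000011001001011001010001111011111010100110001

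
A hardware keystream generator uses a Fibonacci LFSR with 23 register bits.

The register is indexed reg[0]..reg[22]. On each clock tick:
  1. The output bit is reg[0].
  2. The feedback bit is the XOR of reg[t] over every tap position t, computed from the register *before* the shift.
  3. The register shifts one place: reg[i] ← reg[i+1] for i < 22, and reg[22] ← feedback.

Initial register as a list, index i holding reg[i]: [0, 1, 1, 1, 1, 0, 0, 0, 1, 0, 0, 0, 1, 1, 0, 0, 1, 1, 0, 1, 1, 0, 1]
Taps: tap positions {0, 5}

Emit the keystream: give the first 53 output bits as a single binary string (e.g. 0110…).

01111000100011001101101011010010001011110000000100101

tick  register→output (feedback)
  0  01111000100011001101101→0 (0)
  1  11110001000110011011010→1 (1)
  2  11100010001100110110101→1 (1)
  3  11000100011001101101011→1 (0)
  4  10001000110011011010110→1 (1)
  5  00010001100110110101101→0 (0)
  6  00100011001101101011010→0 (0)
  7  01000110011011010110100→0 (1)
  8  10001100110110101101001→1 (0)
  9  00011001101101011010010→0 (0)
 10  00110011011010110100100→0 (0)
 11  01100110110101101001000→0 (1)
 12  11001101101011010010001→1 (0)
 13  10011011010110100100010→1 (1)
 14  00110110101101001000101→0 (1)
 15  01101101011010010001011→0 (1)
 16  11011010110100100010111→1 (1)
 17  10110101101001000101111→1 (0)
 18  01101011010010001011110→0 (0)
 19  11010110100100010111100→1 (0)
 20  10101101001000101111000→1 (0)
 21  01011010010001011110000→0 (0)
 22  10110100100010111100000→1 (0)
 23  01101001000101111000000→0 (0)
 24  11010010001011110000000→1 (1)
 25  10100100010111100000001→1 (0)
 26  01001000101111000000010→0 (0)
 27  10010001011110000000100→1 (1)
 28  00100010111100000001001→0 (0)
 29  01000101111000000010010→0 (1)
 30  10001011110000000100101→1 (1)
 31  00010111100000001001011→0 (1)
 32  00101111000000010010111→0 (1)
 33  01011110000000100101111→0 (1)
 34  10111100000001001011111→1 (0)
 35  01111000000010010111110→0 (0)
 36  11110000000100101111100→1 (1)
 37  11100000001001011111001→1 (1)
 38  11000000010010111110011→1 (1)
 39  10000000100101111100111→1 (1)
 40  00000001001011111001111→0 (0)
 41  00000010010111110011110→0 (0)
 42  00000100101111100111100→0 (1)
 43  00001001011111001111001→0 (0)
 44  00010010111110011110010→0 (0)
 45  00100101111100111100100→0 (1)
 46  01001011111001111001001→0 (0)
 47  10010111110011110010010→1 (0)
 48  00101111100111100100100→0 (1)
 49  01011111001111001001001→0 (1)
 50  10111110011110010010011→1 (0)
 51  01111100111100100100110→0 (1)
 52  11111001111001001001101→1 (1)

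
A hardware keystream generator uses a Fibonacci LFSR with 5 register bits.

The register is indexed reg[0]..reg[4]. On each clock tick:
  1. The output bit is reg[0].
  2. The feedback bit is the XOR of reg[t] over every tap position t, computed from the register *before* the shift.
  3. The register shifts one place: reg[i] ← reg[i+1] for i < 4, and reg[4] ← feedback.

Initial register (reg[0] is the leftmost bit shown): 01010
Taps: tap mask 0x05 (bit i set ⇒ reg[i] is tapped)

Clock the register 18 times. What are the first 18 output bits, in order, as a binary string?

k : reg_k → out_k, fb_k
0: 01010 → 0, fb=0
1: 10100 → 1, fb=0
2: 01000 → 0, fb=0
3: 10000 → 1, fb=1
4: 00001 → 0, fb=0
5: 00010 → 0, fb=0
6: 00100 → 0, fb=1
7: 01001 → 0, fb=0
8: 10010 → 1, fb=1
9: 00101 → 0, fb=1
10: 01011 → 0, fb=0
11: 10110 → 1, fb=0
12: 01100 → 0, fb=1
13: 11001 → 1, fb=1
14: 10011 → 1, fb=1
15: 00111 → 0, fb=1
16: 01111 → 0, fb=1
17: 11111 → 1, fb=0

010100001001011001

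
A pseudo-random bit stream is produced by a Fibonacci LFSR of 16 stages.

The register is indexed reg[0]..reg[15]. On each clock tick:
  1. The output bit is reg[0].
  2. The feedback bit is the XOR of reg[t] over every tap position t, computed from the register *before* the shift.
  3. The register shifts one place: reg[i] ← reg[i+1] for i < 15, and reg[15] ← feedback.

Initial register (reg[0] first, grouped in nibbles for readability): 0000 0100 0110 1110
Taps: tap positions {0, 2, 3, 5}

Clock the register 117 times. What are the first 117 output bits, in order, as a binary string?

k : reg_k → out_k, fb_k
0: 0000010001101110 → 0, fb=1
1: 0000100011011101 → 0, fb=0
2: 0001000110111010 → 0, fb=1
3: 0010001101110101 → 0, fb=1
4: 0100011011101011 → 0, fb=1
5: 1000110111010111 → 1, fb=0
6: 0001101110101110 → 0, fb=1
7: 0011011101011101 → 0, fb=1
8: 0110111010111011 → 0, fb=0
9: 1101110101110110 → 1, fb=1
10: 1011101011101101 → 1, fb=1
11: 0111010111011011 → 0, fb=1
12: 1110101110110111 → 1, fb=0
13: 1101011101101110 → 1, fb=1
14: 1010111011011101 → 1, fb=1
15: 0101110110111011 → 0, fb=0
16: 1011101101110110 → 1, fb=1
17: 0111011011101101 → 0, fb=1
18: 1110110111011011 → 1, fb=1
19: 1101101110110111 → 1, fb=0
20: 1011011101101110 → 1, fb=0
21: 0110111011011100 → 0, fb=0
22: 1101110110111000 → 1, fb=1
23: 1011101101110001 → 1, fb=1
24: 0111011011100011 → 0, fb=1
25: 1110110111000111 → 1, fb=1
26: 1101101110001111 → 1, fb=0
27: 1011011100011110 → 1, fb=0
28: 0110111000111100 → 0, fb=0
29: 1101110001111000 → 1, fb=1
30: 1011100011110001 → 1, fb=1
31: 0111000111100011 → 0, fb=0
32: 1110001111000110 → 1, fb=0
33: 1100011110001100 → 1, fb=0
34: 1000111100011000 → 1, fb=0
35: 0001111000110000 → 0, fb=0
36: 0011110001100000 → 0, fb=1
37: 0111100011000001 → 0, fb=0
38: 1111000110000010 → 1, fb=1
39: 1110001100000101 → 1, fb=0
40: 1100011000001010 → 1, fb=0
41: 1000110000010100 → 1, fb=0
42: 0001100000101000 → 0, fb=1
43: 0011000001010001 → 0, fb=0
44: 0110000010100010 → 0, fb=1
45: 1100000101000101 → 1, fb=1
46: 1000001010001011 → 1, fb=1
47: 0000010100010111 → 0, fb=1
48: 0000101000101111 → 0, fb=0
49: 0001010001011110 → 0, fb=0
50: 0010100010111100 → 0, fb=1
51: 0101000101111001 → 0, fb=1
52: 1010001011110011 → 1, fb=0
53: 0100010111100110 → 0, fb=1
54: 1000101111001101 → 1, fb=1
55: 0001011110011011 → 0, fb=0
56: 0010111100110110 → 0, fb=0
57: 0101111001101100 → 0, fb=0
58: 1011110011011000 → 1, fb=0
59: 0111100110110000 → 0, fb=0
60: 1111001101100000 → 1, fb=1
61: 1110011011000001 → 1, fb=1
62: 1100110110000011 → 1, fb=0
63: 1001101100000110 → 1, fb=0
64: 0011011000001100 → 0, fb=1
65: 0110110000011001 → 0, fb=0
66: 1101100000110010 → 1, fb=0
67: 1011000001100100 → 1, fb=1
68: 0110000011001001 → 0, fb=1
69: 1100000110010011 → 1, fb=1
70: 1000001100100111 → 1, fb=1
71: 0000011001001111 → 0, fb=1
72: 0000110010011111 → 0, fb=1
73: 0001100100111111 → 0, fb=1
74: 0011001001111111 → 0, fb=0
75: 0110010011111110 → 0, fb=0
76: 1100100111111100 → 1, fb=1
77: 1001001111111001 → 1, fb=0
78: 0010011111110010 → 0, fb=0
79: 0100111111100100 → 0, fb=1
80: 1001111111001001 → 1, fb=1
81: 0011111110010011 → 0, fb=1
82: 0111111100100111 → 0, fb=1
83: 1111111001001111 → 1, fb=0
84: 1111110010011110 → 1, fb=0
85: 1111100100111100 → 1, fb=1
86: 1111001001111001 → 1, fb=1
87: 1110010011110011 → 1, fb=1
88: 1100100111100111 → 1, fb=1
89: 1001001111001111 → 1, fb=0
90: 0010011110011110 → 0, fb=0
91: 0100111100111100 → 0, fb=1
92: 1001111001111001 → 1, fb=1
93: 0011110011110011 → 0, fb=1
94: 0111100111100111 → 0, fb=0
95: 1111001111001110 → 1, fb=1
96: 1110011110011101 → 1, fb=1
97: 1100111100111011 → 1, fb=0
98: 1001111001110110 → 1, fb=1
99: 0011110011101101 → 0, fb=1
100: 0111100111011011 → 0, fb=0
101: 1111001110110110 → 1, fb=1
102: 1110011101101101 → 1, fb=1
103: 1100111011011011 → 1, fb=0
104: 1001110110110110 → 1, fb=1
105: 0011101101101101 → 0, fb=0
106: 0111011011011010 → 0, fb=1
107: 1110110110110101 → 1, fb=1
108: 1101101101101011 → 1, fb=0
109: 1011011011010110 → 1, fb=0
110: 0110110110101100 → 0, fb=0
111: 1101101101011000 → 1, fb=0
112: 1011011010110000 → 1, fb=0
113: 0110110101100000 → 0, fb=0
114: 1101101011000000 → 1, fb=0
115: 1011010110000000 → 1, fb=0
116: 0110101100000000 → 0, fb=1

000001000110111010111011011101101110001111000110000010100010111100110110000011001001111111001001111001111001110110110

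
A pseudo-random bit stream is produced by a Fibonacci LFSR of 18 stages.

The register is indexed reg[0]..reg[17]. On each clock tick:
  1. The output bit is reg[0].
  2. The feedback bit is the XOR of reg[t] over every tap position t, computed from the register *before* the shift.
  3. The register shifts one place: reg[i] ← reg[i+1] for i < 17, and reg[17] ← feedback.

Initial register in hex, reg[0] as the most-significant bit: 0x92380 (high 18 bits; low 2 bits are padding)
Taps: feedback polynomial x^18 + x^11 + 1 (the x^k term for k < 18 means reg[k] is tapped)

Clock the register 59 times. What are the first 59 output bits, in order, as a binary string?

k : reg_k → out_k, fb_k
0: 100100100011100000 → 1, fb=0
1: 001001000111000000 → 0, fb=1
2: 010010001110000001 → 0, fb=0
3: 100100011100000010 → 1, fb=1
4: 001000111000000101 → 0, fb=0
5: 010001110000001010 → 0, fb=0
6: 100011100000010100 → 1, fb=1
7: 000111000000101001 → 0, fb=0
8: 001110000001010010 → 0, fb=1
9: 011100000010100101 → 0, fb=0
10: 111000000101001010 → 1, fb=0
11: 110000001010010100 → 1, fb=1
12: 100000010100101001 → 1, fb=1
13: 000000101001010011 → 0, fb=1
14: 000001010010100111 → 0, fb=0
15: 000010100101001110 → 0, fb=1
16: 000101001010011101 → 0, fb=0
17: 001010010100111010 → 0, fb=0
18: 010100101001110100 → 0, fb=1
19: 101001010011101001 → 1, fb=0
20: 010010100111010010 → 0, fb=1
21: 100101001110100101 → 1, fb=1
22: 001010011101001011 → 0, fb=1
23: 010100111010010111 → 0, fb=0
24: 101001110100101110 → 1, fb=1
25: 010011101001011101 → 0, fb=1
26: 100111010010111011 → 1, fb=1
27: 001110100101110111 → 0, fb=1
28: 011101001011101111 → 0, fb=1
29: 111010010111011111 → 1, fb=0
30: 110100101110111110 → 1, fb=1
31: 101001011101111101 → 1, fb=0
32: 010010111011111010 → 0, fb=1
33: 100101110111110101 → 1, fb=0
34: 001011101111101010 → 0, fb=1
35: 010111011111010101 → 0, fb=1
36: 101110111110101011 → 1, fb=1
37: 011101111101010111 → 0, fb=1
38: 111011111010101111 → 1, fb=1
39: 110111110101011111 → 1, fb=0
40: 101111101010111110 → 1, fb=1
41: 011111010101111101 → 0, fb=1
42: 111110101011111011 → 1, fb=0
43: 111101010111110110 → 1, fb=0
44: 111010101111101100 → 1, fb=0
45: 110101011111011000 → 1, fb=0
46: 101010111110110000 → 1, fb=1
47: 010101111101100001 → 0, fb=1
48: 101011111011000011 → 1, fb=0
49: 010111110110000110 → 0, fb=0
50: 101111101100001100 → 1, fb=1
51: 011111011000011001 → 0, fb=0
52: 111110110000110010 → 1, fb=1
53: 111101100001100101 → 1, fb=0
54: 111011000011001010 → 1, fb=0
55: 110110000110010100 → 1, fb=1
56: 101100001100101001 → 1, fb=1
57: 011000011001010011 → 0, fb=1
58: 110000110010100111 → 1, fb=1

10010010001110000001010010100111010010111011111010101111101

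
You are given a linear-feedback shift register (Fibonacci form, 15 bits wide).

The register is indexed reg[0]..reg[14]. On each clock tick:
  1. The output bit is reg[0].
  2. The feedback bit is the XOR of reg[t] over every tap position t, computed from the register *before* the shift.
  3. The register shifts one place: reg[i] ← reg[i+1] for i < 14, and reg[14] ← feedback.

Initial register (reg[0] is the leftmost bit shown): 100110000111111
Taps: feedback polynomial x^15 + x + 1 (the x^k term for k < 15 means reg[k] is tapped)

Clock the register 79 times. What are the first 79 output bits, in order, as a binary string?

1001100001111111010100010000001111100110000010000101010000110001111110001010010

tick  register→output (feedback)
  0  100110000111111→1 (1)
  1  001100001111111→0 (0)
  2  011000011111110→0 (1)
  3  110000111111101→1 (0)
  4  100001111111010→1 (1)
  5  000011111110101→0 (0)
  6  000111111101010→0 (0)
  7  001111111010100→0 (0)
  8  011111110101000→0 (1)
  9  111111101010001→1 (0)
 10  111111010100010→1 (0)
 11  111110101000100→1 (0)
 12  111101010001000→1 (0)
 13  111010100010000→1 (0)
 14  110101000100000→1 (0)
 15  101010001000000→1 (1)
 16  010100010000001→0 (1)
 17  101000100000011→1 (1)
 18  010001000000111→0 (1)
 19  100010000001111→1 (1)
 20  000100000011111→0 (0)
 21  001000000111110→0 (0)
 22  010000001111100→0 (1)
 23  100000011111001→1 (1)
 24  000000111110011→0 (0)
 25  000001111100110→0 (0)
 26  000011111001100→0 (0)
 27  000111110011000→0 (0)
 28  001111100110000→0 (0)
 29  011111001100000→0 (1)
 30  111110011000001→1 (0)
 31  111100110000010→1 (0)
 32  111001100000100→1 (0)
 33  110011000001000→1 (0)
 34  100110000010000→1 (1)
 35  001100000100001→0 (0)
 36  011000001000010→0 (1)
 37  110000010000101→1 (0)
 38  100000100001010→1 (1)
 39  000001000010101→0 (0)
 40  000010000101010→0 (0)
 41  000100001010100→0 (0)
 42  001000010101000→0 (0)
 43  010000101010000→0 (1)
 44  100001010100001→1 (1)
 45  000010101000011→0 (0)
 46  000101010000110→0 (0)
 47  001010100001100→0 (0)
 48  010101000011000→0 (1)
 49  101010000110001→1 (1)
 50  010100001100011→0 (1)
 51  101000011000111→1 (1)
 52  010000110001111→0 (1)
 53  100001100011111→1 (1)
 54  000011000111111→0 (0)
 55  000110001111110→0 (0)
 56  001100011111100→0 (0)
 57  011000111111000→0 (1)
 58  110001111110001→1 (0)
 59  100011111100010→1 (1)
 60  000111111000101→0 (0)
 61  001111110001010→0 (0)
 62  011111100010100→0 (1)
 63  111111000101001→1 (0)
 64  111110001010010→1 (0)
 65  111100010100100→1 (0)
 66  111000101001000→1 (0)
 67  110001010010000→1 (0)
 68  100010100100000→1 (1)
 69  000101001000001→0 (0)
 70  001010010000010→0 (0)
 71  010100100000100→0 (1)
 72  101001000001001→1 (1)
 73  010010000010011→0 (1)
 74  100100000100111→1 (1)
 75  001000001001111→0 (0)
 76  010000010011110→0 (1)
 77  100000100111101→1 (1)
 78  000001001111011→0 (0)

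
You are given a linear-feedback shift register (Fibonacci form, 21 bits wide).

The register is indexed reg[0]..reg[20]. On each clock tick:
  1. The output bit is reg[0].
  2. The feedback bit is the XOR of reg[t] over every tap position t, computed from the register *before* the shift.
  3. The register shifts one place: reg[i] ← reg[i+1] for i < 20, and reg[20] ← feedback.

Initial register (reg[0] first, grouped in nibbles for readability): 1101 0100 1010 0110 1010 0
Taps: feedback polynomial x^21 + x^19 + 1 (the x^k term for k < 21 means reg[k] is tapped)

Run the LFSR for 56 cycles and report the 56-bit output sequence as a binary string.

11010100101001101010011101111011110001000011011001001101

tick  register→output (feedback)
  0  110101001010011010100→1 (1)
  1  101010010100110101001→1 (1)
  2  010100101001101010011→0 (1)
  3  101001010011010100111→1 (0)
  4  010010100110101001110→0 (1)
  5  100101001101010011101→1 (1)
  6  001010011010100111011→0 (1)
  7  010100110101001110111→0 (1)
  8  101001101010011101111→1 (0)
  9  010011010100111011110→0 (1)
 10  100110101001110111101→1 (1)
 11  001101010011101111011→0 (1)
 12  011010100111011110111→0 (1)
 13  110101001110111101111→1 (0)
 14  101010011101111011110→1 (0)
 15  010100111011110111100→0 (0)
 16  101001110111101111000→1 (1)
 17  010011101111011110001→0 (0)
 18  100111011110111100010→1 (0)
 19  001110111101111000100→0 (0)
 20  011101111011110001000→0 (0)
 21  111011110111100010000→1 (1)
 22  110111101111000100001→1 (1)
 23  101111011110001000011→1 (0)
 24  011110111100010000110→0 (1)
 25  111101111000100001101→1 (1)
 26  111011110001000011011→1 (0)
 27  110111100010000110110→1 (0)
 28  101111000100001101100→1 (1)
 29  011110001000011011001→0 (0)
 30  111100010000110110010→1 (0)
 31  111000100001101100100→1 (1)
 32  110001000011011001001→1 (1)
 33  100010000110110010011→1 (0)
 34  000100001101100100110→0 (1)
 35  001000011011001001101→0 (0)
 36  010000110110010011010→0 (1)
 37  100001101100100110101→1 (1)
 38  000011011001001101011→0 (1)
 39  000110110010011010111→0 (1)
 40  001101100100110101111→0 (1)
 41  011011001001101011111→0 (1)
 42  110110010011010111111→1 (0)
 43  101100100110101111110→1 (0)
 44  011001001101011111100→0 (0)
 45  110010011010111111000→1 (1)
 46  100100110101111110001→1 (1)
 47  001001101011111100011→0 (1)
 48  010011010111111000111→0 (1)
 49  100110101111110001111→1 (0)
 50  001101011111100011110→0 (1)
 51  011010111111000111101→0 (0)
 52  110101111110001111010→1 (0)
 53  101011111100011110100→1 (1)
 54  010111111000111101001→0 (0)
 55  101111110001111010010→1 (0)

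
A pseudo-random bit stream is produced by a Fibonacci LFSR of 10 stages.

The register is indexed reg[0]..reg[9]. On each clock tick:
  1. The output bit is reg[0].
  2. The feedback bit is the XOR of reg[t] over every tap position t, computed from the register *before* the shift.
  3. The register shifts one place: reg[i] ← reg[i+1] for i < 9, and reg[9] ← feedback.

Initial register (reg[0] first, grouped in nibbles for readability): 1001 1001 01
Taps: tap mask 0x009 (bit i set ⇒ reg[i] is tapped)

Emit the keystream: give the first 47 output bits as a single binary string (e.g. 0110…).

k : reg_k → out_k, fb_k
0: 1001100101 → 1, fb=0
1: 0011001010 → 0, fb=1
2: 0110010101 → 0, fb=0
3: 1100101010 → 1, fb=1
4: 1001010101 → 1, fb=0
5: 0010101010 → 0, fb=0
6: 0101010100 → 0, fb=1
7: 1010101001 → 1, fb=1
8: 0101010011 → 0, fb=1
9: 1010100111 → 1, fb=1
10: 0101001111 → 0, fb=1
11: 1010011111 → 1, fb=1
12: 0100111111 → 0, fb=0
13: 1001111110 → 1, fb=0
14: 0011111100 → 0, fb=1
15: 0111111001 → 0, fb=1
16: 1111110011 → 1, fb=0
17: 1111100110 → 1, fb=0
18: 1111001100 → 1, fb=0
19: 1110011000 → 1, fb=1
20: 1100110001 → 1, fb=1
21: 1001100011 → 1, fb=0
22: 0011000110 → 0, fb=1
23: 0110001101 → 0, fb=0
24: 1100011010 → 1, fb=1
25: 1000110101 → 1, fb=1
26: 0001101011 → 0, fb=1
27: 0011010111 → 0, fb=1
28: 0110101111 → 0, fb=0
29: 1101011110 → 1, fb=0
30: 1010111100 → 1, fb=1
31: 0101111001 → 0, fb=1
32: 1011110011 → 1, fb=0
33: 0111100110 → 0, fb=1
34: 1111001101 → 1, fb=0
35: 1110011010 → 1, fb=1
36: 1100110101 → 1, fb=1
37: 1001101011 → 1, fb=0
38: 0011010110 → 0, fb=1
39: 0110101101 → 0, fb=0
40: 1101011010 → 1, fb=0
41: 1010110100 → 1, fb=1
42: 0101101001 → 0, fb=1
43: 1011010011 → 1, fb=0
44: 0110100110 → 0, fb=0
45: 1101001100 → 1, fb=0
46: 1010011000 → 1, fb=1

10011001010101001111110011000110101111001101011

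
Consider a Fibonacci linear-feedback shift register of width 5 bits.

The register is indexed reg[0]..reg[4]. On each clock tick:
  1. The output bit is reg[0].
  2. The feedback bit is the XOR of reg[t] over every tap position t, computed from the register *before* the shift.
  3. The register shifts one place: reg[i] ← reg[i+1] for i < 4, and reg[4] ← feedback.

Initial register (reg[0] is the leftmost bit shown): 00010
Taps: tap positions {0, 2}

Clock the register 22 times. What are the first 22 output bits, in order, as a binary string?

k : reg_k → out_k, fb_k
0: 00010 → 0, fb=0
1: 00100 → 0, fb=1
2: 01001 → 0, fb=0
3: 10010 → 1, fb=1
4: 00101 → 0, fb=1
5: 01011 → 0, fb=0
6: 10110 → 1, fb=0
7: 01100 → 0, fb=1
8: 11001 → 1, fb=1
9: 10011 → 1, fb=1
10: 00111 → 0, fb=1
11: 01111 → 0, fb=1
12: 11111 → 1, fb=0
13: 11110 → 1, fb=0
14: 11100 → 1, fb=0
15: 11000 → 1, fb=1
16: 10001 → 1, fb=1
17: 00011 → 0, fb=0
18: 00110 → 0, fb=1
19: 01101 → 0, fb=1
20: 11011 → 1, fb=1
21: 10111 → 1, fb=0

0001001011001111100011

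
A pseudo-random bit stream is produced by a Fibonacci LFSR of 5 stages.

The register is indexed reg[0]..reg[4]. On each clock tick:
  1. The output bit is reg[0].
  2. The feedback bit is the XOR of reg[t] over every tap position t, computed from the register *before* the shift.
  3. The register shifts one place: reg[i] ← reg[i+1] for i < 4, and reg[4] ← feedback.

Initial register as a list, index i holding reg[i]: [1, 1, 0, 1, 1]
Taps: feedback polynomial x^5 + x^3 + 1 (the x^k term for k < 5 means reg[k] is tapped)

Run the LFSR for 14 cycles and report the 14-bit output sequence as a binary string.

tick  register→output (feedback)
  0  11011→1 (0)
  1  10110→1 (0)
  2  01100→0 (0)
  3  11000→1 (1)
  4  10001→1 (1)
  5  00011→0 (1)
  6  00111→0 (1)
  7  01111→0 (1)
  8  11111→1 (0)
  9  11110→1 (0)
 10  11100→1 (1)
 11  11001→1 (1)
 12  10011→1 (0)
 13  00110→0 (1)

11011000111110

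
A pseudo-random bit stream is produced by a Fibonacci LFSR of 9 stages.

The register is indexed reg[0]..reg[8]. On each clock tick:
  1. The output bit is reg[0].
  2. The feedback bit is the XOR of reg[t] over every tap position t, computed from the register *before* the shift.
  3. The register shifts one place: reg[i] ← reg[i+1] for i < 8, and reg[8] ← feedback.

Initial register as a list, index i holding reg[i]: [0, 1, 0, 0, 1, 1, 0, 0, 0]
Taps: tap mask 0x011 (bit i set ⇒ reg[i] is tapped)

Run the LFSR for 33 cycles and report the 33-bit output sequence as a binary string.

k : reg_k → out_k, fb_k
0: 010011000 → 0, fb=1
1: 100110001 → 1, fb=0
2: 001100010 → 0, fb=0
3: 011000100 → 0, fb=0
4: 110001000 → 1, fb=1
5: 100010001 → 1, fb=0
6: 000100010 → 0, fb=0
7: 001000100 → 0, fb=0
8: 010001000 → 0, fb=0
9: 100010000 → 1, fb=0
10: 000100000 → 0, fb=0
11: 001000000 → 0, fb=0
12: 010000000 → 0, fb=0
13: 100000000 → 1, fb=1
14: 000000001 → 0, fb=0
15: 000000010 → 0, fb=0
16: 000000100 → 0, fb=0
17: 000001000 → 0, fb=0
18: 000010000 → 0, fb=1
19: 000100001 → 0, fb=0
20: 001000010 → 0, fb=0
21: 010000100 → 0, fb=0
22: 100001000 → 1, fb=1
23: 000010001 → 0, fb=1
24: 000100011 → 0, fb=0
25: 001000110 → 0, fb=0
26: 010001100 → 0, fb=0
27: 100011000 → 1, fb=0
28: 000110000 → 0, fb=1
29: 001100001 → 0, fb=0
30: 011000010 → 0, fb=0
31: 110000100 → 1, fb=1
32: 100001001 → 1, fb=1

010011000100010000000010000100011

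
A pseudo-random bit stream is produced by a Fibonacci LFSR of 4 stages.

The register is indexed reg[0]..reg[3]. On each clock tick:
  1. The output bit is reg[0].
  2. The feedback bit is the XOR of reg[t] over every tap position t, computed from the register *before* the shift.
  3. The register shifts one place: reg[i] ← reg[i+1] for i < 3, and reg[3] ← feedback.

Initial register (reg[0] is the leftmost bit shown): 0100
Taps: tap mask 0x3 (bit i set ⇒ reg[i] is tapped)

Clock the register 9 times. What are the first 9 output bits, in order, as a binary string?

010011010

step | reg (before) | out | fb
   0 | 0100 | 0 | 1
   1 | 1001 | 1 | 1
   2 | 0011 | 0 | 0
   3 | 0110 | 0 | 1
   4 | 1101 | 1 | 0
   5 | 1010 | 1 | 1
   6 | 0101 | 0 | 1
   7 | 1011 | 1 | 1
   8 | 0111 | 0 | 1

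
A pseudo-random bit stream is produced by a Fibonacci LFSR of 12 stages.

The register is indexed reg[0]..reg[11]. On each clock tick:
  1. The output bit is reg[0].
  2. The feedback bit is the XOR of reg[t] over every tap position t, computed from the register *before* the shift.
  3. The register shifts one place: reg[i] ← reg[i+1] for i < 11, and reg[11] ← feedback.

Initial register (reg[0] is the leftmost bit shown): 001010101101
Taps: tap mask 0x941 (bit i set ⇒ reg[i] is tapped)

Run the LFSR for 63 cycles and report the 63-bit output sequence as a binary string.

tick  register→output (feedback)
  0  001010101101→0 (1)
  1  010101011011→0 (0)
  2  101010110110→1 (0)
  3  010101101100→0 (0)
  4  101011011000→1 (0)
  5  010110110000→0 (1)
  6  101101100001→1 (1)
  7  011011000011→0 (1)
  8  110110000111→1 (0)
  9  101100001110→1 (0)
 10  011000011100→0 (1)
 11  110000111001→1 (0)
 12  100001110010→1 (0)
 13  000011100100→0 (1)
 14  000111001001→0 (0)
 15  001110010010→0 (0)
 16  011100100100→0 (1)
 17  111001001001→1 (1)
 18  110010010011→1 (0)
 19  100100100110→1 (0)
 20  001001001100→0 (1)
 21  010010011001→0 (0)
 22  100100110010→1 (0)
 23  001001100100→0 (1)
 24  010011001001→0 (0)
 25  100110010010→1 (1)
 26  001100100101→0 (0)
 27  011001001010→0 (1)
 28  110010010101→1 (0)
 29  100100101010→1 (1)
 30  001001010101→0 (1)
 31  010010101011→0 (1)
 32  100101010111→1 (0)
 33  001010101110→0 (0)
 34  010101011100→0 (1)
 35  101010111001→1 (0)
 36  010101110010→0 (1)
 37  101011100101→1 (1)
 38  010111001011→0 (0)
 39  101110010110→1 (1)
 40  011100101101→0 (1)
 41  111001011011→1 (1)
 42  110010110111→1 (1)
 43  100101101111→1 (0)
 44  001011011110→0 (1)
 45  010110111101→0 (1)
 46  101101111011→1 (0)
 47  011011110110→0 (1)
 48  110111101101→1 (0)
 49  101111011010→1 (0)
 50  011110110100→0 (1)
 51  111101101001→1 (0)
 52  111011010010→1 (1)
 53  110110100101→1 (1)
 54  101101001011→1 (1)
 55  011010010111→0 (1)
 56  110100101111→1 (0)
 57  101001011110→1 (0)
 58  010010111100→0 (0)
 59  100101111000→1 (1)
 60  001011110001→0 (0)
 61  010111100010→0 (1)
 62  101111000101→1 (0)

001010101101100001110010010011001001010101110010110111101101001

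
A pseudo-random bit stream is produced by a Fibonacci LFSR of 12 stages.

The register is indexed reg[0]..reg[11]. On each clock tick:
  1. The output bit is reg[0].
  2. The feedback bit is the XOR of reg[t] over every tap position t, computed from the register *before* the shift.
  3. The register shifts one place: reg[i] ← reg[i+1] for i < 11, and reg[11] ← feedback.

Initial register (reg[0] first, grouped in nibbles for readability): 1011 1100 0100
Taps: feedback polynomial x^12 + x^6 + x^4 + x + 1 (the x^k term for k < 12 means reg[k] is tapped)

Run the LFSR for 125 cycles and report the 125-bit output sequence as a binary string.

10111100010000010000100100011100110111011111110001101101100100001011100101000000111111110001001101001101001001001100000100010

step | reg (before) | out | fb
   0 | 101111000100 | 1 | 0
   1 | 011110001000 | 0 | 0
   2 | 111100010000 | 1 | 0
   3 | 111000100000 | 1 | 1
   4 | 110001000001 | 1 | 0
   5 | 100010000010 | 1 | 0
   6 | 000100000100 | 0 | 0
   7 | 001000001000 | 0 | 0
   8 | 010000010000 | 0 | 1
   9 | 100000100001 | 1 | 0
  10 | 000001000010 | 0 | 0
  11 | 000010000100 | 0 | 1
  12 | 000100001001 | 0 | 0
  13 | 001000010010 | 0 | 0
  14 | 010000100100 | 0 | 0
  15 | 100001001000 | 1 | 1
  16 | 000010010001 | 0 | 1
  17 | 000100100011 | 0 | 1
  18 | 001001000111 | 0 | 0
  19 | 010010001110 | 0 | 0
  20 | 100100011100 | 1 | 1
  21 | 001000111001 | 0 | 1
  22 | 010001110011 | 0 | 0
  23 | 100011100110 | 1 | 1
  24 | 000111001101 | 0 | 1
  25 | 001110011011 | 0 | 1
  26 | 011100110111 | 0 | 0
  27 | 111001101110 | 1 | 1
  28 | 110011011101 | 1 | 1
  29 | 100110111011 | 1 | 1
  30 | 001101110111 | 0 | 1
  31 | 011011101111 | 0 | 1
  32 | 110111011111 | 1 | 1
  33 | 101110111111 | 1 | 1
  34 | 011101111111 | 0 | 0
  35 | 111011111110 | 1 | 0
  36 | 110111111100 | 1 | 0
  37 | 101111111000 | 1 | 1
  38 | 011111110001 | 0 | 1
  39 | 111111100011 | 1 | 0
  40 | 111111000110 | 1 | 1
  41 | 111110001101 | 1 | 1
  42 | 111100011011 | 1 | 0
  43 | 111000110110 | 1 | 1
  44 | 110001101101 | 1 | 1
  45 | 100011011011 | 1 | 0
  46 | 000110110110 | 0 | 0
  47 | 001101101100 | 0 | 1
  48 | 011011011001 | 0 | 0
  49 | 110110110010 | 1 | 0
  50 | 101101100100 | 1 | 0
  51 | 011011001000 | 0 | 0
  52 | 110110010000 | 1 | 1
  53 | 101100100001 | 1 | 0
  54 | 011001000010 | 0 | 1
  55 | 110010000101 | 1 | 1
  56 | 100100001011 | 1 | 1
  57 | 001000010111 | 0 | 0
  58 | 010000101110 | 0 | 0
  59 | 100001011100 | 1 | 1
  60 | 000010111001 | 0 | 0
  61 | 000101110010 | 0 | 1
  62 | 001011100101 | 0 | 0
  63 | 010111001010 | 0 | 0
  64 | 101110010100 | 1 | 0
  65 | 011100101000 | 0 | 0
  66 | 111001010000 | 1 | 0
  67 | 110010100000 | 1 | 0
  68 | 100101000000 | 1 | 1
  69 | 001010000001 | 0 | 1
  70 | 010100000011 | 0 | 1
  71 | 101000000111 | 1 | 1
  72 | 010000001111 | 0 | 1
  73 | 100000011111 | 1 | 1
  74 | 000000111111 | 0 | 1
  75 | 000001111111 | 0 | 1
  76 | 000011111111 | 0 | 0
  77 | 000111111110 | 0 | 0
  78 | 001111111100 | 0 | 0
  79 | 011111111000 | 0 | 1
  80 | 111111110001 | 1 | 0
  81 | 111111100010 | 1 | 0
  82 | 111111000100 | 1 | 1
  83 | 111110001001 | 1 | 1
  84 | 111100010011 | 1 | 0
  85 | 111000100110 | 1 | 1
  86 | 110001001101 | 1 | 0
  87 | 100010011010 | 1 | 0
  88 | 000100110100 | 0 | 1
  89 | 001001101001 | 0 | 1
  90 | 010011010011 | 0 | 0
  91 | 100110100110 | 1 | 1
  92 | 001101001101 | 0 | 0
  93 | 011010011010 | 0 | 0
  94 | 110100110100 | 1 | 1
  95 | 101001101001 | 1 | 0
  96 | 010011010010 | 0 | 0
  97 | 100110100100 | 1 | 1
  98 | 001101001001 | 0 | 0
  99 | 011010010010 | 0 | 0
 100 | 110100100100 | 1 | 1
 101 | 101001001001 | 1 | 1
 102 | 010010010011 | 0 | 0
 103 | 100100100110 | 1 | 0
 104 | 001001001100 | 0 | 0
 105 | 010010011000 | 0 | 0
 106 | 100100110000 | 1 | 0
 107 | 001001100000 | 0 | 1
 108 | 010011000001 | 0 | 0
 109 | 100110000010 | 1 | 0
 110 | 001100000100 | 0 | 0
 111 | 011000001000 | 0 | 1
 112 | 110000010001 | 1 | 0
 113 | 100000100010 | 1 | 0
 114 | 000001000100 | 0 | 0
 115 | 000010001000 | 0 | 1
 116 | 000100010001 | 0 | 0
 117 | 001000100010 | 0 | 1
 118 | 010001000101 | 0 | 1
 119 | 100010001011 | 1 | 0
 120 | 000100010110 | 0 | 0
 121 | 001000101100 | 0 | 1
 122 | 010001011001 | 0 | 1
 123 | 100010110011 | 1 | 1
 124 | 000101100111 | 0 | 1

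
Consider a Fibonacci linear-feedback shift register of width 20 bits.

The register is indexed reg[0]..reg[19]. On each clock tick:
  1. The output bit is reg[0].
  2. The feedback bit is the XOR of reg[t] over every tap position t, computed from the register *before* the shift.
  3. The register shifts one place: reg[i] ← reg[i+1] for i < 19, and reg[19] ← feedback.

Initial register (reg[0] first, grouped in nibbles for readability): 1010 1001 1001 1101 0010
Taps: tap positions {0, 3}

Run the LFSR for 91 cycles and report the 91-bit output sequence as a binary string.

1010100110011101001011100101011101000101110011101101011010111011100001100011011001111011011

k : reg_k → out_k, fb_k
0: 10101001100111010010 → 1, fb=1
1: 01010011001110100101 → 0, fb=1
2: 10100110011101001011 → 1, fb=1
3: 01001100111010010111 → 0, fb=0
4: 10011001110100101110 → 1, fb=0
5: 00110011101001011100 → 0, fb=1
6: 01100111010010111001 → 0, fb=0
7: 11001110100101110010 → 1, fb=1
8: 10011101001011100101 → 1, fb=0
9: 00111010010111001010 → 0, fb=1
10: 01110100101110010101 → 0, fb=1
11: 11101001011100101011 → 1, fb=1
12: 11010010111001010111 → 1, fb=0
13: 10100101110010101110 → 1, fb=1
14: 01001011100101011101 → 0, fb=0
15: 10010111001010111010 → 1, fb=0
16: 00101110010101110100 → 0, fb=0
17: 01011100101011101000 → 0, fb=1
18: 10111001010111010001 → 1, fb=0
19: 01110010101110100010 → 0, fb=1
20: 11100101011101000101 → 1, fb=1
21: 11001010111010001011 → 1, fb=1
22: 10010101110100010111 → 1, fb=0
23: 00101011101000101110 → 0, fb=0
24: 01010111010001011100 → 0, fb=1
25: 10101110100010111001 → 1, fb=1
26: 01011101000101110011 → 0, fb=1
27: 10111010001011100111 → 1, fb=0
28: 01110100010111001110 → 0, fb=1
29: 11101000101110011101 → 1, fb=1
30: 11010001011100111011 → 1, fb=0
31: 10100010111001110110 → 1, fb=1
32: 01000101110011101101 → 0, fb=0
33: 10001011100111011010 → 1, fb=1
34: 00010111001110110101 → 0, fb=1
35: 00101110011101101011 → 0, fb=0
36: 01011100111011010110 → 0, fb=1
37: 10111001110110101101 → 1, fb=0
38: 01110011101101011010 → 0, fb=1
39: 11100111011010110101 → 1, fb=1
40: 11001110110101101011 → 1, fb=1
41: 10011101101011010111 → 1, fb=0
42: 00111011010110101110 → 0, fb=1
43: 01110110101101011101 → 0, fb=1
44: 11101101011010111011 → 1, fb=1
45: 11011010110101110111 → 1, fb=0
46: 10110101101011101110 → 1, fb=0
47: 01101011010111011100 → 0, fb=0
48: 11010110101110111000 → 1, fb=0
49: 10101101011101110000 → 1, fb=1
50: 01011010111011100001 → 0, fb=1
51: 10110101110111000011 → 1, fb=0
52: 01101011101110000110 → 0, fb=0
53: 11010111011100001100 → 1, fb=0
54: 10101110111000011000 → 1, fb=1
55: 01011101110000110001 → 0, fb=1
56: 10111011100001100011 → 1, fb=0
57: 01110111000011000110 → 0, fb=1
58: 11101110000110001101 → 1, fb=1
59: 11011100001100011011 → 1, fb=0
60: 10111000011000110110 → 1, fb=0
61: 01110000110001101100 → 0, fb=1
62: 11100001100011011001 → 1, fb=1
63: 11000011000110110011 → 1, fb=1
64: 10000110001101100111 → 1, fb=1
65: 00001100011011001111 → 0, fb=0
66: 00011000110110011110 → 0, fb=1
67: 00110001101100111101 → 0, fb=1
68: 01100011011001111011 → 0, fb=0
69: 11000110110011110110 → 1, fb=1
70: 10001101100111101101 → 1, fb=1
71: 00011011001111011011 → 0, fb=1
72: 00110110011110110111 → 0, fb=1
73: 01101100111101101111 → 0, fb=0
74: 11011001111011011110 → 1, fb=0
75: 10110011110110111100 → 1, fb=0
76: 01100111101101111000 → 0, fb=0
77: 11001111011011110000 → 1, fb=1
78: 10011110110111100001 → 1, fb=0
79: 00111101101111000010 → 0, fb=1
80: 01111011011110000101 → 0, fb=1
81: 11110110111100001011 → 1, fb=0
82: 11101101111000010110 → 1, fb=1
83: 11011011110000101101 → 1, fb=0
84: 10110111100001011010 → 1, fb=0
85: 01101111000010110100 → 0, fb=0
86: 11011110000101101000 → 1, fb=0
87: 10111100001011010000 → 1, fb=0
88: 01111000010110100000 → 0, fb=1
89: 11110000101101000001 → 1, fb=0
90: 11100001011010000010 → 1, fb=1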